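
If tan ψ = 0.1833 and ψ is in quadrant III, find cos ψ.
cos ψ = -0.9836 (using tan²ψ + 1 = sec²ψ)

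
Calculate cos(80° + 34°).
cos(80° + 34°) = cos 80° cos 34° - sin 80° sin 34° = -0.4067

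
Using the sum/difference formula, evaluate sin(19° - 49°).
sin(19° - 49°) = sin 19° cos 49° - cos 19° sin 49° = -1/2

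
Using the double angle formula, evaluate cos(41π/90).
cos(41π/90) = cos²41π/180 - sin²41π/180 = 0.1392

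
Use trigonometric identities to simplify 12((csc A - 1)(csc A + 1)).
12((csc A - 1)(csc A + 1)) = 12(cot²A) (using Diff. of squares)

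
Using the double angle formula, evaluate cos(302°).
cos(302°) = cos²151° - sin²151° = 0.5299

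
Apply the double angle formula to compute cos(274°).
cos(274°) = cos²137° - sin²137° = 0.06976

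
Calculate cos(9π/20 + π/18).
cos(9π/20 + π/18) = cos 9π/20 cos π/18 - sin 9π/20 sin π/18 = -0.01745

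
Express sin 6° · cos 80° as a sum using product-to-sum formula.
sin 6° cos 80° = (1/2)[sin(6°+80°) + sin(6°-80°)]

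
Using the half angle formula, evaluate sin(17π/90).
sin(17π/90) = √((1 - cos 17π/45)/2) = 0.5592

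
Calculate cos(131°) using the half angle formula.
cos(131°) = -√((1 + cos 262°)/2) = -0.6561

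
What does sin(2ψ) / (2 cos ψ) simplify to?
sin(2ψ) / (2 cos ψ) = sin ψ (using Double angle)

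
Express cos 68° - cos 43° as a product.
cos 68° - cos 43° = -2 sin(55.5°) sin(12.5°)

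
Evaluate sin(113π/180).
sin(113π/180) = 0.9205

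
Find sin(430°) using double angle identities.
sin(430°) = 2 sin 215° cos 215° = 0.9397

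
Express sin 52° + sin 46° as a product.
sin 52° + sin 46° = 2 sin(49°) cos(3°)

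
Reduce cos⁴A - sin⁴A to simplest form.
cos⁴A - sin⁴A = cos(2A) (using Factoring + double angle)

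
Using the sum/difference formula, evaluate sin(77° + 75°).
sin(77° + 75°) = sin 77° cos 75° + cos 77° sin 75° = 0.4695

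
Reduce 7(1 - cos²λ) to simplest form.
7(1 - cos²λ) = 7(sin²λ) (using Pythagorean identity)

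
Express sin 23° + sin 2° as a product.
sin 23° + sin 2° = 2 sin(12.5°) cos(10.5°)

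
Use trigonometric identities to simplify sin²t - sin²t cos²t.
sin²t - sin²t cos²t = sin⁴t (using Factoring)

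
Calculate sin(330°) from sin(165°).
sin(330°) = 2 sin 165° cos 165° = -1/2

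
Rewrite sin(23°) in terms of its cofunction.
sin(23°) = cos(90° - 23°) = cos(67°)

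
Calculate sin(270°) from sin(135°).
sin(270°) = 2 sin 135° cos 135° = -1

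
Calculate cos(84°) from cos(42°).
cos(84°) = cos²42° - sin²42° = 0.1045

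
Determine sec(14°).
sec(14°) = 1.031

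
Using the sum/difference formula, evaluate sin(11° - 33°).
sin(11° - 33°) = sin 11° cos 33° - cos 11° sin 33° = -0.3746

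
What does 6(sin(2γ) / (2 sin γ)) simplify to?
6(sin(2γ) / (2 sin γ)) = 6(cos γ) (using Double angle)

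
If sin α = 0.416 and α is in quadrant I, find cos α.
cos α = 0.9094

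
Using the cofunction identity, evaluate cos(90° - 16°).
cos(90° - 16°) = sin(16°) = 0.2756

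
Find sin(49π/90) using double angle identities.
sin(49π/90) = 2 sin 49π/180 cos 49π/180 = 0.9903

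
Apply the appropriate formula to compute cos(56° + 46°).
cos(56° + 46°) = cos 56° cos 46° - sin 56° sin 46° = -0.2079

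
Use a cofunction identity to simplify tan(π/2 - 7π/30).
tan(π/2 - 7π/30) = cot(7π/30)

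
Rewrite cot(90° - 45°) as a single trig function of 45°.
cot(90° - 45°) = tan(45°)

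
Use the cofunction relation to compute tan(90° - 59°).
tan(90° - 59°) = cot(59°) = 0.6009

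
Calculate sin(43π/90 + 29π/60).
sin(43π/90 + 29π/60) = sin 43π/90 cos 29π/60 + cos 43π/90 sin 29π/60 = 0.1219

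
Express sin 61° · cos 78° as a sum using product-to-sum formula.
sin 61° cos 78° = (1/2)[sin(61°+78°) + sin(61°-78°)]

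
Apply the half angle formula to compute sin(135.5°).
sin(135.5°) = √((1 - cos 271°)/2) = 0.7009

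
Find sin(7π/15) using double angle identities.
sin(7π/15) = 2 sin 7π/30 cos 7π/30 = 0.9945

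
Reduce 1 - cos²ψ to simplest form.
1 - cos²ψ = sin²ψ (using Pythagorean identity)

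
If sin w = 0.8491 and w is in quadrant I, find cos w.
cos w = 0.5282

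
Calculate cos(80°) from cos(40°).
cos(80°) = cos²40° - sin²40° = 0.1736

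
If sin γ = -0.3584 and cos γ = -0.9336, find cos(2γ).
cos(2γ) = cos²γ - sin²γ = 0.7432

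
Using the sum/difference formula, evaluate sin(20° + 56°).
sin(20° + 56°) = sin 20° cos 56° + cos 20° sin 56° = 0.9703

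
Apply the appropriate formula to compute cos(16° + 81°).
cos(16° + 81°) = cos 16° cos 81° - sin 16° sin 81° = -0.1219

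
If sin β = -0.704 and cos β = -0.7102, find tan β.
tan β = sin β / cos β = 0.9913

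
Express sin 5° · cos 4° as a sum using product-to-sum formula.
sin 5° cos 4° = (1/2)[sin(5°+4°) + sin(5°-4°)]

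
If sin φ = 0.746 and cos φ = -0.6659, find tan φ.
tan φ = sin φ / cos φ = -1.12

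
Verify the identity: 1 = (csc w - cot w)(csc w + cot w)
RHS = csc²w - cot²w = (1 + cot²w) - cot²w = 1 = LHS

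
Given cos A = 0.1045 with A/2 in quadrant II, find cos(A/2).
cos(A/2) = ±√((1 + cos A)/2); negative since A/2 ∈ QII, so cos(A/2) = -0.7431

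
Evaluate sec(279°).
sec(279°) = 6.392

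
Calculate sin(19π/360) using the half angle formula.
sin(19π/360) = √((1 - cos 19π/180)/2) = 0.165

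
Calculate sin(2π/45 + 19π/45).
sin(2π/45 + 19π/45) = sin 2π/45 cos 19π/45 + cos 2π/45 sin 19π/45 = 0.9945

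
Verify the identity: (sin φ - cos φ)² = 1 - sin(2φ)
LHS = sin²φ - 2 sin φ cos φ + cos²φ = (sin²φ + cos²φ) - 2 sin φ cos φ = 1 - sin(2φ) = RHS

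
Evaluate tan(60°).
tan(60°) = √3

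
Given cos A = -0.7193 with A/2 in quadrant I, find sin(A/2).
sin(A/2) = ±√((1 - cos A)/2); positive since A/2 ∈ QI, so sin(A/2) = 0.9272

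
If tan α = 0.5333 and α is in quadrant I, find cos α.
cos α = 0.8824 (using tan²α + 1 = sec²α)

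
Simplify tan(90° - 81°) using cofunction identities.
tan(90° - 81°) = cot(81°)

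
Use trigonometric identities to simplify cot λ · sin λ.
cot λ · sin λ = cos λ (using Quotient identity)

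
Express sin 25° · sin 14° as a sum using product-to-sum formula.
sin 25° sin 14° = (1/2)[cos(25°-14°) - cos(25°+14°)]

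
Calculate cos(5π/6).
cos(5π/6) = -√3/2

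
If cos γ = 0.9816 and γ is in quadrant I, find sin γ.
sin γ = 0.1909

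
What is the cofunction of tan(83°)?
tan(83°) = cot(90° - 83°) = cot(7°)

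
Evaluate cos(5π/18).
cos(5π/18) = 0.6428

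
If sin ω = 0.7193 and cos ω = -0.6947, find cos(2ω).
cos(2ω) = cos²ω - sin²ω = -0.03478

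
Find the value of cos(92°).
cos(92°) = -0.0349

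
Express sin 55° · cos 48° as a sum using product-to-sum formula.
sin 55° cos 48° = (1/2)[sin(55°+48°) + sin(55°-48°)]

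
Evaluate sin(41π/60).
sin(41π/60) = 0.8387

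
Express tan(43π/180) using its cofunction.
tan(43π/180) = cot(π/2 - 43π/180) = cot(47π/180)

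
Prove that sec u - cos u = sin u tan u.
LHS = 1/cos u - cos u = (1 - cos²u)/cos u = sin²u/cos u = sin u · (sin u/cos u) = sin u tan u = RHS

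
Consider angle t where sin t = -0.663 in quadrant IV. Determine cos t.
cos t = √(1 - sin²t) = 0.7486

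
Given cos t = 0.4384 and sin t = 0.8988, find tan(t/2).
tan(t/2) = sin t / (1 + cos t) = 0.6249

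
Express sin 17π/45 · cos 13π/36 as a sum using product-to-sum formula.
sin 17π/45 cos 13π/36 = (1/2)[sin(17π/45+13π/36) + sin(17π/45-13π/36)]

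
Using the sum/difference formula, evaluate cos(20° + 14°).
cos(20° + 14°) = cos 20° cos 14° - sin 20° sin 14° = 0.829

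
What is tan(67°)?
tan(67°) = 2.356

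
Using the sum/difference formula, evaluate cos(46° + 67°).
cos(46° + 67°) = cos 46° cos 67° - sin 46° sin 67° = -0.3907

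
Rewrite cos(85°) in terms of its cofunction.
cos(85°) = sin(90° - 85°) = sin(5°)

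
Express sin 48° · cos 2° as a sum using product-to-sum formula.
sin 48° cos 2° = (1/2)[sin(48°+2°) + sin(48°-2°)]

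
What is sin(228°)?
sin(228°) = -0.7431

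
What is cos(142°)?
cos(142°) = -0.788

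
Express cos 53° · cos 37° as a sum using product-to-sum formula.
cos 53° cos 37° = (1/2)[cos(53°-37°) + cos(53°+37°)]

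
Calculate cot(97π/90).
cot(97π/90) = 4.011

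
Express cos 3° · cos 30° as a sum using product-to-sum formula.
cos 3° cos 30° = (1/2)[cos(3°-30°) + cos(3°+30°)]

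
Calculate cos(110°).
cos(110°) = -0.342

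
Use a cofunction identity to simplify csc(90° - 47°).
csc(90° - 47°) = sec(47°)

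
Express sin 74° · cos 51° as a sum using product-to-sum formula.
sin 74° cos 51° = (1/2)[sin(74°+51°) + sin(74°-51°)]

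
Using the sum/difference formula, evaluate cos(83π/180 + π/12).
cos(83π/180 + π/12) = cos 83π/180 cos π/12 - sin 83π/180 sin π/12 = -0.1392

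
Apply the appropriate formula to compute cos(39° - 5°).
cos(39° - 5°) = cos 39° cos 5° + sin 39° sin 5° = 0.829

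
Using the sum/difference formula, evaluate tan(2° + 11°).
tan(2° + 11°) = (tan 2° + tan 11°)/(1 - tan 2° tan 11°) = 0.2309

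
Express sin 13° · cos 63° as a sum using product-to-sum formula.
sin 13° cos 63° = (1/2)[sin(13°+63°) + sin(13°-63°)]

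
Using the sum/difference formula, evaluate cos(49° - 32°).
cos(49° - 32°) = cos 49° cos 32° + sin 49° sin 32° = 0.9563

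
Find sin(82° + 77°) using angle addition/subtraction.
sin(82° + 77°) = sin 82° cos 77° + cos 82° sin 77° = 0.3584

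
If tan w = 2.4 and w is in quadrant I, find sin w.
sin w = 0.9231 (using tan²w + 1 = sec²w)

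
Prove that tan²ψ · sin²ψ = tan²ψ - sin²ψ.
RHS = sin²ψ/cos²ψ - sin²ψ = sin²ψ(1/cos²ψ - 1) = sin²ψ · (1 - cos²ψ)/cos²ψ = sin²ψ · sin²ψ/cos²ψ = sin²ψ · tan²ψ = LHS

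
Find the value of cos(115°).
cos(115°) = -0.4226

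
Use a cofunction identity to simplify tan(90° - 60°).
tan(90° - 60°) = cot(60°)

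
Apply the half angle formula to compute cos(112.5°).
cos(112.5°) = -√((1 + cos 225°)/2) = -0.3827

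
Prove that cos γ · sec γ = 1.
LHS = cos γ · (1/cos γ) = 1 = RHS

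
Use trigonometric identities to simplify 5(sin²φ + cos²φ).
5(sin²φ + cos²φ) = 5 (using Pythagorean identity)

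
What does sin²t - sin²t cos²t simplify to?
sin²t - sin²t cos²t = sin⁴t (using Factoring)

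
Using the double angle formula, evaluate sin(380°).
sin(380°) = 2 sin 190° cos 190° = 0.342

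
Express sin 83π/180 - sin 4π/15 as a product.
sin 83π/180 - sin 4π/15 = 2 cos(131π/360) sin(7π/72)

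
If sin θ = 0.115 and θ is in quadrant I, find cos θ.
cos θ = 0.9934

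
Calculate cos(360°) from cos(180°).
cos(360°) = 1 - 2sin²180° = 1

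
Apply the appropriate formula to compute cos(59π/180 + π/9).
cos(59π/180 + π/9) = cos 59π/180 cos π/9 - sin 59π/180 sin π/9 = 0.1908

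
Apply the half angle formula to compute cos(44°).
cos(44°) = √((1 + cos 88°)/2) = 0.7193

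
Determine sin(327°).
sin(327°) = -0.5446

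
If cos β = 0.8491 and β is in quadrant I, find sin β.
sin β = 0.5282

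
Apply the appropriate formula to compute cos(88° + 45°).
cos(88° + 45°) = cos 88° cos 45° - sin 88° sin 45° = -0.682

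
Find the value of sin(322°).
sin(322°) = -0.6157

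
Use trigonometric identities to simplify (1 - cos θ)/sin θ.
(1 - cos θ)/sin θ = tan(θ/2) (using Half angle)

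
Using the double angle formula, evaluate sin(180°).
sin(180°) = 2 sin 90° cos 90° = 0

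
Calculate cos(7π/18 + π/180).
cos(7π/18 + π/180) = cos 7π/18 cos π/180 - sin 7π/18 sin π/180 = 0.3256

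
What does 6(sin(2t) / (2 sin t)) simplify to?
6(sin(2t) / (2 sin t)) = 6(cos t) (using Double angle)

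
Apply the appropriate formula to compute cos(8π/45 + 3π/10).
cos(8π/45 + 3π/10) = cos 8π/45 cos 3π/10 - sin 8π/45 sin 3π/10 = 0.06976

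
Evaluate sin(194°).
sin(194°) = -0.2419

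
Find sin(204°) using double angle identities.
sin(204°) = 2 sin 102° cos 102° = -0.4067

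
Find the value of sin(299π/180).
sin(299π/180) = -0.8746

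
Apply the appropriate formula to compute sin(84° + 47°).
sin(84° + 47°) = sin 84° cos 47° + cos 84° sin 47° = 0.7547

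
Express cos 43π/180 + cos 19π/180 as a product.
cos 43π/180 + cos 19π/180 = 2 cos(31π/180) cos(π/15)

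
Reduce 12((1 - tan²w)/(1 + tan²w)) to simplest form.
12((1 - tan²w)/(1 + tan²w)) = 12(cos(2w)) (using Double angle)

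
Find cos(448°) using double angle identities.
cos(448°) = cos²224° - sin²224° = 0.0349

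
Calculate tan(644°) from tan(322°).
tan(644°) = 2 tan 322° / (1 - tan²322°) = -4.011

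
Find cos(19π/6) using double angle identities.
cos(19π/6) = cos²19π/12 - sin²19π/12 = -√3/2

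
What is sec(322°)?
sec(322°) = 1.269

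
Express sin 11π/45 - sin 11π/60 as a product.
sin 11π/45 - sin 11π/60 = 2 cos(77π/360) sin(11π/360)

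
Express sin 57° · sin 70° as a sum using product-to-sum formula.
sin 57° sin 70° = (1/2)[cos(57°-70°) - cos(57°+70°)]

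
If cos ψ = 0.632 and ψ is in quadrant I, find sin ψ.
sin ψ = 0.775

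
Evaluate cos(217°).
cos(217°) = -0.7986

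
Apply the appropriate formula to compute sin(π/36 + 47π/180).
sin(π/36 + 47π/180) = sin π/36 cos 47π/180 + cos π/36 sin 47π/180 = 0.788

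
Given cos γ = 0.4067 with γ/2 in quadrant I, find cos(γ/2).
cos(γ/2) = ±√((1 + cos γ)/2); positive since γ/2 ∈ QI, so cos(γ/2) = 0.8387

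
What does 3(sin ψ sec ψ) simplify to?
3(sin ψ sec ψ) = 3(tan ψ) (using Reciprocal + quotient)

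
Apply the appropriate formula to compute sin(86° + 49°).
sin(86° + 49°) = sin 86° cos 49° + cos 86° sin 49° = √2/2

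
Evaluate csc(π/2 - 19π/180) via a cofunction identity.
csc(π/2 - 19π/180) = sec(19π/180) = 1.058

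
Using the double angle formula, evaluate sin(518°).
sin(518°) = 2 sin 259° cos 259° = 0.3746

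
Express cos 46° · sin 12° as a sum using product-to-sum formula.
cos 46° sin 12° = (1/2)[sin(46°+12°) - sin(46°-12°)]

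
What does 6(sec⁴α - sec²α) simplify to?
6(sec⁴α - sec²α) = 6(tan⁴α + tan²α) (using Pythagorean)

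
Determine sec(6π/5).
sec(6π/5) = -1.236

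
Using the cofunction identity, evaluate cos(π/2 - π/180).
cos(π/2 - π/180) = sin(π/180) = 0.01745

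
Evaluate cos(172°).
cos(172°) = -0.9903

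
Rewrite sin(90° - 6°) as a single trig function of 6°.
sin(90° - 6°) = cos(6°)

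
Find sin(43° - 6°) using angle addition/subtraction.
sin(43° - 6°) = sin 43° cos 6° - cos 43° sin 6° = 0.6018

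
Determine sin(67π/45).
sin(67π/45) = -0.9994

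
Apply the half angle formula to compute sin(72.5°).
sin(72.5°) = √((1 - cos 145°)/2) = 0.9537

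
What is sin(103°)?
sin(103°) = 0.9744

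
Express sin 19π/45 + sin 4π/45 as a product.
sin 19π/45 + sin 4π/45 = 2 sin(23π/90) cos(π/6)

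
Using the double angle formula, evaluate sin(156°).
sin(156°) = 2 sin 78° cos 78° = 0.4067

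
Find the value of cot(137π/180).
cot(137π/180) = -1.072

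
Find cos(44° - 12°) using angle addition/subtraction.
cos(44° - 12°) = cos 44° cos 12° + sin 44° sin 12° = 0.848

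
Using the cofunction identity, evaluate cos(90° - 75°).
cos(90° - 75°) = sin(75°) = (√6+√2)/4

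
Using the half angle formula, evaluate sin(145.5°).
sin(145.5°) = √((1 - cos 291°)/2) = 0.5664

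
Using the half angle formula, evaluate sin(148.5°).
sin(148.5°) = √((1 - cos 297°)/2) = 0.5225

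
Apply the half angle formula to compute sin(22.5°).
sin(22.5°) = √((1 - cos 45°)/2) = √(2-√2)/2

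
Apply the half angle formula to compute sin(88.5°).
sin(88.5°) = √((1 - cos 177°)/2) = 0.9997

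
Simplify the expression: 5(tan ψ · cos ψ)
5(tan ψ · cos ψ) = 5(sin ψ) (using Quotient identity)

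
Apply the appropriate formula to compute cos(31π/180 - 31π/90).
cos(31π/180 - 31π/90) = cos 31π/180 cos 31π/90 + sin 31π/180 sin 31π/90 = 0.8572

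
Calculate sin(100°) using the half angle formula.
sin(100°) = √((1 - cos 200°)/2) = 0.9848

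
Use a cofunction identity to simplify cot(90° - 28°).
cot(90° - 28°) = tan(28°)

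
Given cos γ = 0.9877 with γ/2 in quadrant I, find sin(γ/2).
sin(γ/2) = ±√((1 - cos γ)/2); positive since γ/2 ∈ QI, so sin(γ/2) = 0.07842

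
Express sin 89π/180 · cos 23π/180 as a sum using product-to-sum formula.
sin 89π/180 cos 23π/180 = (1/2)[sin(89π/180+23π/180) + sin(89π/180-23π/180)]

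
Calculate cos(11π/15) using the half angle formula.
cos(11π/15) = -√((1 + cos 22π/15)/2) = -0.6691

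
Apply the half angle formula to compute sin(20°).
sin(20°) = √((1 - cos 40°)/2) = 0.342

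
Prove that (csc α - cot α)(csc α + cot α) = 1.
LHS = csc²α - cot²α = (1 + cot²α) - cot²α = 1 = RHS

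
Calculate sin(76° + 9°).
sin(76° + 9°) = sin 76° cos 9° + cos 76° sin 9° = 0.9962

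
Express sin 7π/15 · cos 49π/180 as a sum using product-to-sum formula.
sin 7π/15 cos 49π/180 = (1/2)[sin(7π/15+49π/180) + sin(7π/15-49π/180)]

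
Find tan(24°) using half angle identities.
tan(24°) = sin 48° / (1 + cos 48°) = 0.4452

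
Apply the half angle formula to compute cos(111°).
cos(111°) = -√((1 + cos 222°)/2) = -0.3584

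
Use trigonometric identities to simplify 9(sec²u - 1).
9(sec²u - 1) = 9(tan²u) (using Pythagorean identity)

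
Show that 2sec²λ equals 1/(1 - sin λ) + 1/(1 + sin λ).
RHS = [(1 + sin λ) + (1 - sin λ)] / [(1 - sin λ)(1 + sin λ)] = 2/(1 - sin²λ) = 2/cos²λ = 2sec²λ = LHS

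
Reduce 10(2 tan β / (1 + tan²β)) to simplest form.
10(2 tan β / (1 + tan²β)) = 10(sin(2β)) (using Double angle)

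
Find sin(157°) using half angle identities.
sin(157°) = √((1 - cos 314°)/2) = 0.3907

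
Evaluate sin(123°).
sin(123°) = 0.8387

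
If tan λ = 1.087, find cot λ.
cot λ = 1/tan λ = 0.92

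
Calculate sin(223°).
sin(223°) = -0.682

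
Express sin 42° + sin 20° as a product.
sin 42° + sin 20° = 2 sin(31°) cos(11°)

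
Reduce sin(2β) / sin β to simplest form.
sin(2β) / sin β = 2 cos β (using Double angle)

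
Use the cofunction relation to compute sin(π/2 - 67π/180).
sin(π/2 - 67π/180) = cos(67π/180) = 0.3907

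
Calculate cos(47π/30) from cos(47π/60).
cos(47π/30) = cos²47π/60 - sin²47π/60 = 0.2079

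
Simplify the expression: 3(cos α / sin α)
3(cos α / sin α) = 3(cot α) (using Quotient identity)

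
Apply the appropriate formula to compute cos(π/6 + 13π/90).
cos(π/6 + 13π/90) = cos π/6 cos 13π/90 - sin π/6 sin 13π/90 = 0.5592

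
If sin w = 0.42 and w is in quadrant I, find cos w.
cos w = 0.9075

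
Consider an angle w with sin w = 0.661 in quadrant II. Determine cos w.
cos w = ±√(1 - sin²w) = -0.7504 (negative in QII)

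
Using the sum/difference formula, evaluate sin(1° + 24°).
sin(1° + 24°) = sin 1° cos 24° + cos 1° sin 24° = 0.4226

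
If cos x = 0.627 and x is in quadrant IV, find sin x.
sin x = -0.779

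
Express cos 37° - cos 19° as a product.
cos 37° - cos 19° = -2 sin(28°) sin(9°)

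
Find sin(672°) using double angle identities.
sin(672°) = 2 sin 336° cos 336° = -0.7431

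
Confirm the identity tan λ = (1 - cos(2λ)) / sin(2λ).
RHS = 2sin²λ / (2 sin λ cos λ) = sin λ/cos λ = tan λ = LHS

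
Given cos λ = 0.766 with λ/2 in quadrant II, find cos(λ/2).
cos(λ/2) = ±√((1 + cos λ)/2); negative since λ/2 ∈ QII, so cos(λ/2) = -0.9397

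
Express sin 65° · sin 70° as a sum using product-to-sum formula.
sin 65° sin 70° = (1/2)[cos(65°-70°) - cos(65°+70°)]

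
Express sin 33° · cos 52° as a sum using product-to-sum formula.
sin 33° cos 52° = (1/2)[sin(33°+52°) + sin(33°-52°)]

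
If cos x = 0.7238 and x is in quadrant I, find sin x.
sin x = 0.69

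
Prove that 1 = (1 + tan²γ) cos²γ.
RHS = sec²γ · cos²γ = (1/cos²γ) · cos²γ = 1 = LHS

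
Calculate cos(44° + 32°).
cos(44° + 32°) = cos 44° cos 32° - sin 44° sin 32° = 0.2419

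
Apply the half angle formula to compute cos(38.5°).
cos(38.5°) = √((1 + cos 77°)/2) = 0.7826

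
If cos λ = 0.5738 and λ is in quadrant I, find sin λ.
sin λ = 0.819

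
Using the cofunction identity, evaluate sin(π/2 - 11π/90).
sin(π/2 - 11π/90) = cos(11π/90) = 0.9272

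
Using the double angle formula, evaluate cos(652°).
cos(652°) = cos²326° - sin²326° = 0.3746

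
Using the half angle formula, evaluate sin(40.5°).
sin(40.5°) = √((1 - cos 81°)/2) = 0.6494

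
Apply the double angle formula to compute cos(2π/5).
cos(2π/5) = cos²π/5 - sin²π/5 = 0.309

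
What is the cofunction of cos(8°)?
cos(8°) = sin(90° - 8°) = sin(82°)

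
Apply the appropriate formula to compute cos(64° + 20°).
cos(64° + 20°) = cos 64° cos 20° - sin 64° sin 20° = 0.1045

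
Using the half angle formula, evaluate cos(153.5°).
cos(153.5°) = -√((1 + cos 307°)/2) = -0.8949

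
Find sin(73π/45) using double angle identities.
sin(73π/45) = 2 sin 73π/90 cos 73π/90 = -0.9272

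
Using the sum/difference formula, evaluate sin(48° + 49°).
sin(48° + 49°) = sin 48° cos 49° + cos 48° sin 49° = 0.9925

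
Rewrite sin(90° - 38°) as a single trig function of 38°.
sin(90° - 38°) = cos(38°)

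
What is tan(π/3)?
tan(π/3) = √3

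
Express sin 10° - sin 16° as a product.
sin 10° - sin 16° = 2 cos(13°) sin(-3°)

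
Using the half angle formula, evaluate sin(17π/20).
sin(17π/20) = √((1 - cos 17π/10)/2) = 0.454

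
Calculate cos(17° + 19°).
cos(17° + 19°) = cos 17° cos 19° - sin 17° sin 19° = 0.809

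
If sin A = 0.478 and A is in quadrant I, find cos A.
cos A = 0.8784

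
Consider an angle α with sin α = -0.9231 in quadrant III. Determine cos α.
cos α = ±√(1 - sin²α) = -0.3846 (negative in QIII)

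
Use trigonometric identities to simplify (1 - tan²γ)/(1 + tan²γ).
(1 - tan²γ)/(1 + tan²γ) = cos(2γ) (using Double angle)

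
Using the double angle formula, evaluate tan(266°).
tan(266°) = 2 tan 133° / (1 - tan²133°) = 14.3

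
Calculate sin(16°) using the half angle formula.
sin(16°) = √((1 - cos 32°)/2) = 0.2756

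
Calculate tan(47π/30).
tan(47π/30) = -4.705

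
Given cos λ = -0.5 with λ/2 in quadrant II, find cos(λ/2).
cos(λ/2) = ±√((1 + cos λ)/2); negative since λ/2 ∈ QII, so cos(λ/2) = -1/2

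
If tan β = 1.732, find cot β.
cot β = 1/tan β = 0.5774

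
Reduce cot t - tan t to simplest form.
cot t - tan t = 2 cot(2t) (using Double angle)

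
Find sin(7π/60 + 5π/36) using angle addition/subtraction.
sin(7π/60 + 5π/36) = sin 7π/60 cos 5π/36 + cos 7π/60 sin 5π/36 = 0.7193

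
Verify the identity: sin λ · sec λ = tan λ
LHS = sin λ · (1/cos λ) = sin λ/cos λ = tan λ = RHS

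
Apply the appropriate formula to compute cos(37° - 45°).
cos(37° - 45°) = cos 37° cos 45° + sin 37° sin 45° = 0.9903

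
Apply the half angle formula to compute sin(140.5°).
sin(140.5°) = √((1 - cos 281°)/2) = 0.6361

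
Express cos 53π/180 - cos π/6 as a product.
cos 53π/180 - cos π/6 = -2 sin(83π/360) sin(23π/360)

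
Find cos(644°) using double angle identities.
cos(644°) = cos²322° - sin²322° = 0.2419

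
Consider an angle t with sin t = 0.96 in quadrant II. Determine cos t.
cos t = ±√(1 - sin²t) = -0.28 (negative in QII)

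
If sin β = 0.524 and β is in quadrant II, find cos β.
cos β = -0.8517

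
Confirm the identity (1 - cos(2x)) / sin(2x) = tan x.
LHS = 2sin²x / (2 sin x cos x) = sin x/cos x = tan x = RHS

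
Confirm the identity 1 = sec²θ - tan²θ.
RHS = 1/cos²θ - sin²θ/cos²θ = (1 - sin²θ)/cos²θ = cos²θ/cos²θ = 1 = LHS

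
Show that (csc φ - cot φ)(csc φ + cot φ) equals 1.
LHS = csc²φ - cot²φ = (1 + cot²φ) - cot²φ = 1 = RHS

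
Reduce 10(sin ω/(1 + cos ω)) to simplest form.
10(sin ω/(1 + cos ω)) = 10(tan(ω/2)) (using Half angle)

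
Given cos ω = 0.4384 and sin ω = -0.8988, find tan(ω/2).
tan(ω/2) = sin ω / (1 + cos ω) = -0.6249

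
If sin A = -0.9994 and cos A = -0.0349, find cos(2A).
cos(2A) = cos²A - sin²A = -0.9976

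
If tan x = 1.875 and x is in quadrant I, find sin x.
sin x = 0.8824 (using tan²x + 1 = sec²x)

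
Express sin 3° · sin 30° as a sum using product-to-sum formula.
sin 3° sin 30° = (1/2)[cos(3°-30°) - cos(3°+30°)]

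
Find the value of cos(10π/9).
cos(10π/9) = -0.9397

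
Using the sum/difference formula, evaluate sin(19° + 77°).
sin(19° + 77°) = sin 19° cos 77° + cos 19° sin 77° = 0.9945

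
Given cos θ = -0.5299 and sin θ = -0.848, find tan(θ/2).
tan(θ/2) = sin θ / (1 + cos θ) = -1.804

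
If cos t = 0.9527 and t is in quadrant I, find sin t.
sin t = 0.3039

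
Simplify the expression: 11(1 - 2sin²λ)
11(1 - 2sin²λ) = 11(cos(2λ)) (using Double angle)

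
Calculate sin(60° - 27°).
sin(60° - 27°) = sin 60° cos 27° - cos 60° sin 27° = 0.5446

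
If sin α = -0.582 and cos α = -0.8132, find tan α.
tan α = sin α / cos α = 0.7157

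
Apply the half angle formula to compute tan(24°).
tan(24°) = sin 48° / (1 + cos 48°) = 0.4452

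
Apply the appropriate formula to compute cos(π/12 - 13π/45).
cos(π/12 - 13π/45) = cos π/12 cos 13π/45 + sin π/12 sin 13π/45 = 0.7986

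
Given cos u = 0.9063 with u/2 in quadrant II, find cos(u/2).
cos(u/2) = ±√((1 + cos u)/2); negative since u/2 ∈ QII, so cos(u/2) = -0.9763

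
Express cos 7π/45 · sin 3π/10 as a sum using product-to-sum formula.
cos 7π/45 sin 3π/10 = (1/2)[sin(7π/45+3π/10) - sin(7π/45-3π/10)]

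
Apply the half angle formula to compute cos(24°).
cos(24°) = √((1 + cos 48°)/2) = 0.9135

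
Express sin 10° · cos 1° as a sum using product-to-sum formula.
sin 10° cos 1° = (1/2)[sin(10°+1°) + sin(10°-1°)]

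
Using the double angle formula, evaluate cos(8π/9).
cos(8π/9) = cos²4π/9 - sin²4π/9 = -0.9397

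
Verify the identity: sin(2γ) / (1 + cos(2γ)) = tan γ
LHS = 2 sin γ cos γ / (2cos²γ) = sin γ/cos γ = tan γ = RHS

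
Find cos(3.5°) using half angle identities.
cos(3.5°) = √((1 + cos 7°)/2) = 0.9981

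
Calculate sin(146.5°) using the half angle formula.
sin(146.5°) = √((1 - cos 293°)/2) = 0.5519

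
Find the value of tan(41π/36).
tan(41π/36) = 0.4663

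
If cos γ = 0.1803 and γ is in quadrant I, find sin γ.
sin γ = 0.9836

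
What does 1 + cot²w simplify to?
1 + cot²w = csc²w (using Pythagorean identity)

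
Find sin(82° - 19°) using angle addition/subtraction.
sin(82° - 19°) = sin 82° cos 19° - cos 82° sin 19° = 0.891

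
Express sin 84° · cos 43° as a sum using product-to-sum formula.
sin 84° cos 43° = (1/2)[sin(84°+43°) + sin(84°-43°)]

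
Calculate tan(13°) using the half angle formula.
tan(13°) = sin 26° / (1 + cos 26°) = 0.2309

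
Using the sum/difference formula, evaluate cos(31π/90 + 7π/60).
cos(31π/90 + 7π/60) = cos 31π/90 cos 7π/60 - sin 31π/90 sin 7π/60 = 0.1219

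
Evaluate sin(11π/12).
sin(11π/12) = (√6-√2)/4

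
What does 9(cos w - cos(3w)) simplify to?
9(cos w - cos(3w)) = 9(2 sin(2w) sin w) (using Sum-to-product)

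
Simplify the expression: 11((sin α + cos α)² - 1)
11((sin α + cos α)² - 1) = 11(sin(2α)) (using Pythagorean + double angle)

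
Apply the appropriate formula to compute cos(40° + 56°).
cos(40° + 56°) = cos 40° cos 56° - sin 40° sin 56° = -0.1045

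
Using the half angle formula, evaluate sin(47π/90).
sin(47π/90) = √((1 - cos 47π/45)/2) = 0.9976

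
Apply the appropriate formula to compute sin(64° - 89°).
sin(64° - 89°) = sin 64° cos 89° - cos 64° sin 89° = -0.4226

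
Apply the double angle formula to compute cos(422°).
cos(422°) = cos²211° - sin²211° = 0.4695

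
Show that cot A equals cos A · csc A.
RHS = cos A · (1/sin A) = cos A/sin A = cot A = LHS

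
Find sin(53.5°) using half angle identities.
sin(53.5°) = √((1 - cos 107°)/2) = 0.8039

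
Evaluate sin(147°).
sin(147°) = 0.5446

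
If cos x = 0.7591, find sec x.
sec x = 1/cos x = 1.317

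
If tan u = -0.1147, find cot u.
cot u = 1/tan u = -8.718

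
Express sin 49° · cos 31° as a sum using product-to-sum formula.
sin 49° cos 31° = (1/2)[sin(49°+31°) + sin(49°-31°)]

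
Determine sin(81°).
sin(81°) = 0.9877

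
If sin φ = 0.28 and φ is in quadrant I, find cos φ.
cos φ = 0.96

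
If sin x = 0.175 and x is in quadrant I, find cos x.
cos x = 0.9846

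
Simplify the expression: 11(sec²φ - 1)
11(sec²φ - 1) = 11(tan²φ) (using Pythagorean identity)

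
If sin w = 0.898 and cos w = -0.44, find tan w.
tan w = sin w / cos w = -2.041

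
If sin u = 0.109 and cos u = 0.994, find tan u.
tan u = sin u / cos u = 0.1097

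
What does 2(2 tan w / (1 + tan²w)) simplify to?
2(2 tan w / (1 + tan²w)) = 2(sin(2w)) (using Double angle)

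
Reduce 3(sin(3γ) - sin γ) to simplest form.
3(sin(3γ) - sin γ) = 3(2 cos(2γ) sin γ) (using Sum-to-product)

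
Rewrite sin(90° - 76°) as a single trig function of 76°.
sin(90° - 76°) = cos(76°)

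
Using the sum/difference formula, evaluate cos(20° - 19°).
cos(20° - 19°) = cos 20° cos 19° + sin 20° sin 19° = 0.9998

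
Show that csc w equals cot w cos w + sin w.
RHS = cos²w/sin w + sin w = (cos²w + sin²w)/sin w = 1/sin w = csc w = LHS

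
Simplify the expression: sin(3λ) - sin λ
sin(3λ) - sin λ = 2 cos(2λ) sin λ (using Sum-to-product)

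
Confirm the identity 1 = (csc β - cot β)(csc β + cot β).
RHS = csc²β - cot²β = (1 + cot²β) - cot²β = 1 = LHS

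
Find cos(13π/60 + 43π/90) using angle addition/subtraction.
cos(13π/60 + 43π/90) = cos 13π/60 cos 43π/90 - sin 13π/60 sin 43π/90 = -0.5736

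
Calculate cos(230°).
cos(230°) = -0.6428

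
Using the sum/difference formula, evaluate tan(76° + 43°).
tan(76° + 43°) = (tan 76° + tan 43°)/(1 - tan 76° tan 43°) = -1.804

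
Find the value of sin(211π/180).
sin(211π/180) = -0.515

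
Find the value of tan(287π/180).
tan(287π/180) = -3.271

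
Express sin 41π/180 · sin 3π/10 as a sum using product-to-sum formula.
sin 41π/180 sin 3π/10 = (1/2)[cos(41π/180-3π/10) - cos(41π/180+3π/10)]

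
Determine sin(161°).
sin(161°) = 0.3256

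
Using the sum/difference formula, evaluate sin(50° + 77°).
sin(50° + 77°) = sin 50° cos 77° + cos 50° sin 77° = 0.7986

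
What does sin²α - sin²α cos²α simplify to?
sin²α - sin²α cos²α = sin⁴α (using Factoring)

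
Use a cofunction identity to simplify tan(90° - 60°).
tan(90° - 60°) = cot(60°)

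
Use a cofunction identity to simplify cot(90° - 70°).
cot(90° - 70°) = tan(70°)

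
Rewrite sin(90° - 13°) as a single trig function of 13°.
sin(90° - 13°) = cos(13°)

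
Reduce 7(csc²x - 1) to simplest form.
7(csc²x - 1) = 7(cot²x) (using Pythagorean identity)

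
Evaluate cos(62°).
cos(62°) = 0.4695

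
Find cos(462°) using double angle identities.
cos(462°) = 1 - 2sin²231° = -0.2079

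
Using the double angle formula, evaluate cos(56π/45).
cos(56π/45) = 1 - 2sin²28π/45 = -0.7193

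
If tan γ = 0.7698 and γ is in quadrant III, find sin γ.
sin γ = -0.61 (using tan²γ + 1 = sec²γ)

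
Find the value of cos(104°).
cos(104°) = -0.2419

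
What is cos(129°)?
cos(129°) = -0.6293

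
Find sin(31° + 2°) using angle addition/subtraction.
sin(31° + 2°) = sin 31° cos 2° + cos 31° sin 2° = 0.5446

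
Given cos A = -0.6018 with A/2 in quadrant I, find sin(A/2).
sin(A/2) = ±√((1 - cos A)/2); positive since A/2 ∈ QI, so sin(A/2) = 0.8949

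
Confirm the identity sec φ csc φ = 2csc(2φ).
RHS = 2/sin(2φ) = 2/(2 sin φ cos φ) = 1/(sin φ cos φ) = (1/cos φ)(1/sin φ) = sec φ csc φ = LHS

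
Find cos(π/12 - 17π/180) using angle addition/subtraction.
cos(π/12 - 17π/180) = cos π/12 cos 17π/180 + sin π/12 sin 17π/180 = 0.9994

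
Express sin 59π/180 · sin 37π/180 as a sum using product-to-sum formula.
sin 59π/180 sin 37π/180 = (1/2)[cos(59π/180-37π/180) - cos(59π/180+37π/180)]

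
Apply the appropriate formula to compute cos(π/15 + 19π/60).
cos(π/15 + 19π/60) = cos π/15 cos 19π/60 - sin π/15 sin 19π/60 = 0.3584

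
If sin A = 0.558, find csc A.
csc A = 1/sin A = 1.792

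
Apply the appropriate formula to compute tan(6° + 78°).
tan(6° + 78°) = (tan 6° + tan 78°)/(1 - tan 6° tan 78°) = 9.514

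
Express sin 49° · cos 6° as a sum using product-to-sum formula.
sin 49° cos 6° = (1/2)[sin(49°+6°) + sin(49°-6°)]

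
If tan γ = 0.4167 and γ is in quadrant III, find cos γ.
cos γ = -0.9231 (using tan²γ + 1 = sec²γ)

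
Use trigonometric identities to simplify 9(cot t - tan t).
9(cot t - tan t) = 9(2 cot(2t)) (using Double angle)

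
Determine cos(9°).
cos(9°) = 0.9877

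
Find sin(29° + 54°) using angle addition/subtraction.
sin(29° + 54°) = sin 29° cos 54° + cos 29° sin 54° = 0.9925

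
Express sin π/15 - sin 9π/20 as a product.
sin π/15 - sin 9π/20 = 2 cos(31π/120) sin(-23π/120)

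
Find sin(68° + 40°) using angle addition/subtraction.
sin(68° + 40°) = sin 68° cos 40° + cos 68° sin 40° = 0.9511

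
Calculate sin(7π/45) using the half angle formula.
sin(7π/45) = √((1 - cos 14π/45)/2) = 0.4695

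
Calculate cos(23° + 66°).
cos(23° + 66°) = cos 23° cos 66° - sin 23° sin 66° = 0.01745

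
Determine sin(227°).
sin(227°) = -0.7314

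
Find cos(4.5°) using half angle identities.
cos(4.5°) = √((1 + cos 9°)/2) = 0.9969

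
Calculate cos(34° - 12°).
cos(34° - 12°) = cos 34° cos 12° + sin 34° sin 12° = 0.9272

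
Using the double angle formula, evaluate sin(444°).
sin(444°) = 2 sin 222° cos 222° = 0.9945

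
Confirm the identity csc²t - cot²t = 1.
LHS = 1/sin²t - cos²t/sin²t = (1 - cos²t)/sin²t = sin²t/sin²t = 1 = RHS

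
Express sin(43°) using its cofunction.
sin(43°) = cos(90° - 43°) = cos(47°)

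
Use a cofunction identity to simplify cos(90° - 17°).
cos(90° - 17°) = sin(17°)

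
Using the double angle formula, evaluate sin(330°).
sin(330°) = 2 sin 165° cos 165° = -1/2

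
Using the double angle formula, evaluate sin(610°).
sin(610°) = 2 sin 305° cos 305° = -0.9397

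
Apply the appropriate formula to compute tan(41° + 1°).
tan(41° + 1°) = (tan 41° + tan 1°)/(1 - tan 41° tan 1°) = 0.9004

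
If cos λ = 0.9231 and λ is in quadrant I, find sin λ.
sin λ = 0.3846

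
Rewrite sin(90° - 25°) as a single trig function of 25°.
sin(90° - 25°) = cos(25°)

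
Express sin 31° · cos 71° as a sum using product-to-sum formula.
sin 31° cos 71° = (1/2)[sin(31°+71°) + sin(31°-71°)]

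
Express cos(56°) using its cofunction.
cos(56°) = sin(90° - 56°) = sin(34°)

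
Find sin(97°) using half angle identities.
sin(97°) = √((1 - cos 194°)/2) = 0.9925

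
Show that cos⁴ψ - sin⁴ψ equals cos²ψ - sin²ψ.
LHS = (cos²ψ - sin²ψ)(cos²ψ + sin²ψ) = (cos²ψ - sin²ψ) · 1 = cos²ψ - sin²ψ = RHS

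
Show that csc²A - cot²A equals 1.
LHS = 1/sin²A - cos²A/sin²A = (1 - cos²A)/sin²A = sin²A/sin²A = 1 = RHS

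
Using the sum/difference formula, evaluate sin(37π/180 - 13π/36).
sin(37π/180 - 13π/36) = sin 37π/180 cos 13π/36 - cos 37π/180 sin 13π/36 = -0.4695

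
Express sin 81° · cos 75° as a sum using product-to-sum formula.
sin 81° cos 75° = (1/2)[sin(81°+75°) + sin(81°-75°)]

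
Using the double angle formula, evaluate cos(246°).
cos(246°) = cos²123° - sin²123° = -0.4067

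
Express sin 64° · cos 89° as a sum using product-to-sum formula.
sin 64° cos 89° = (1/2)[sin(64°+89°) + sin(64°-89°)]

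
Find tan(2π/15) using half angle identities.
tan(2π/15) = sin 4π/15 / (1 + cos 4π/15) = 0.4452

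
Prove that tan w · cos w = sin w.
LHS = (sin w/cos w) · cos w = sin w = RHS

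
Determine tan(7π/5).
tan(7π/5) = 3.078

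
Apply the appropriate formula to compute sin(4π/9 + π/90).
sin(4π/9 + π/90) = sin 4π/9 cos π/90 + cos 4π/9 sin π/90 = 0.9903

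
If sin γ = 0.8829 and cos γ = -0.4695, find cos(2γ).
cos(2γ) = cos²γ - sin²γ = -0.5591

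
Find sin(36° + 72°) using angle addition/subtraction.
sin(36° + 72°) = sin 36° cos 72° + cos 36° sin 72° = 0.9511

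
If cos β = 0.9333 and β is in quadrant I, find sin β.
sin β = 0.3591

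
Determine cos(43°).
cos(43°) = 0.7314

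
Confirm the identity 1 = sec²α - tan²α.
RHS = 1/cos²α - sin²α/cos²α = (1 - sin²α)/cos²α = cos²α/cos²α = 1 = LHS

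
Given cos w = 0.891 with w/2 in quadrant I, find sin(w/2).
sin(w/2) = ±√((1 - cos w)/2); positive since w/2 ∈ QI, so sin(w/2) = 0.2335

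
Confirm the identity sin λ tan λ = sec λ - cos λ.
RHS = 1/cos λ - cos λ = (1 - cos²λ)/cos λ = sin²λ/cos λ = sin λ · (sin λ/cos λ) = sin λ tan λ = LHS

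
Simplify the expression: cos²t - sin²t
cos²t - sin²t = cos(2t) (using Double angle)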